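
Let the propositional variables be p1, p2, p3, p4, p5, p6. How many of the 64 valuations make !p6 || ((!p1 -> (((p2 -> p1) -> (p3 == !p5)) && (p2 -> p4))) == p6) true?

Initial set: {(!p6 || ((!p1 -> (((p2 -> p1) -> (p3 == !p5)) && (p2 -> p4))) == p6))}.
(!p6 || ((!p1 -> (((p2 -> p1) -> (p3 == !p5)) && (p2 -> p4))) == p6)): β-rule — branch into !p6  //  ((!p1 -> (((p2 -> p1) -> (p3 == !p5)) && (p2 -> p4))) == p6).
  branch 1 (add !p6):
    ○ open, literals {p6=0}.
  branch 2 (add ((!p1 -> (((p2 -> p1) -> (p3 == !p5)) && (p2 -> p4))) == p6)):
    ((!p1 -> (((p2 -> p1) -> (p3 == !p5)) && (p2 -> p4))) == p6): β-rule — branch into (!p1 -> (((p2 -> p1) -> (p3 == !p5)) && (p2 -> p4))), p6  //  !(!p1 -> (((p2 -> p1) -> (p3 == !p5)) && (p2 -> p4))), !p6.
      branch 2.1 (add (!p1 -> (((p2 -> p1) -> (p3 == !p5)) && (p2 -> p4))), p6):
        (!p1 -> (((p2 -> p1) -> (p3 == !p5)) && (p2 -> p4))): β-rule — branch into !!p1  //  (((p2 -> p1) -> (p3 == !p5)) && (p2 -> p4)).
          branch 2.1.1 (add !!p1):
            ○ open, literals {p1=1, p6=1}.
          branch 2.1.2 (add (((p2 -> p1) -> (p3 == !p5)) && (p2 -> p4))):
            (((p2 -> p1) -> (p3 == !p5)) && (p2 -> p4)): α-rule — add ((p2 -> p1) -> (p3 == !p5)), (p2 -> p4).
            ((p2 -> p1) -> (p3 == !p5)): β-rule — branch into !(p2 -> p1)  //  (p3 == !p5).
              branch 2.1.2.1 (add !(p2 -> p1)):
                !(p2 -> p1): α-rule — add p2, !p1.
                (p2 -> p4): β-rule — branch into !p2  //  p4.
                  branch 2.1.2.1.1 (add !p2):
                    × closes — contains both p2 and !p2.
                  branch 2.1.2.1.2 (add p4):
                    ○ open, literals {p1=0, p2=1, p4=1, p6=1}.
              branch 2.1.2.2 (add (p3 == !p5)):
                (p2 -> p4): β-rule — branch into !p2  //  p4.
                  branch 2.1.2.2.1 (add !p2):
                    (p3 == !p5): β-rule — branch into p3, !p5  //  !p3, !!p5.
                      branch 2.1.2.2.1.1 (add p3, !p5):
                        ○ open, literals {p2=0, p3=1, p5=0, p6=1}.
                      branch 2.1.2.2.1.2 (add !p3, !!p5):
                        ○ open, literals {p2=0, p3=0, p5=1, p6=1}.
                  branch 2.1.2.2.2 (add p4):
                    (p3 == !p5): β-rule — branch into p3, !p5  //  !p3, !!p5.
                      branch 2.1.2.2.2.1 (add p3, !p5):
                        ○ open, literals {p3=1, p4=1, p5=0, p6=1}.
                      branch 2.1.2.2.2.2 (add !p3, !!p5):
                        ○ open, literals {p3=0, p4=1, p5=1, p6=1}.
      branch 2.2 (add !(!p1 -> (((p2 -> p1) -> (p3 == !p5)) && (p2 -> p4))), !p6):
        !(!p1 -> (((p2 -> p1) -> (p3 == !p5)) && (p2 -> p4))): α-rule — add !p1, !(((p2 -> p1) -> (p3 == !p5)) && (p2 -> p4)).
        !(((p2 -> p1) -> (p3 == !p5)) && (p2 -> p4)): β-rule — branch into !((p2 -> p1) -> (p3 == !p5))  //  !(p2 -> p4).
          branch 2.2.1 (add !((p2 -> p1) -> (p3 == !p5))):
            !((p2 -> p1) -> (p3 == !p5)): α-rule — add (p2 -> p1), !(p3 == !p5).
            (p2 -> p1): β-rule — branch into !p2  //  p1.
              branch 2.2.1.1 (add !p2):
                !(p3 == !p5): β-rule — branch into p3, !!p5  //  !p3, !p5.
                  branch 2.2.1.1.1 (add p3, !!p5):
                    ○ open, literals {p1=0, p2=0, p3=1, p5=1, p6=0}.
                  branch 2.2.1.1.2 (add !p3, !p5):
                    ○ open, literals {p1=0, p2=0, p3=0, p5=0, p6=0}.
              branch 2.2.1.2 (add p1):
                × closes — contains both p1 and !p1.
          branch 2.2.2 (add !(p2 -> p4)):
            !(p2 -> p4): α-rule — add p2, !p4.
            ○ open, literals {p1=0, p2=1, p4=0, p6=0}.
2 branches closed, 10 open.
Each open branch fixes some atoms; the unmentioned ones are free. Counting distinct full assignments: branch {p6=0} (p1, p2, p3, p4, p5) contributes 32 new; branch {p1=1, p6=1} (p2, p3, p4, p5) contributes 16 new; branch {p1=0, p2=1, p4=1, p6=1} (p3, p5) contributes 4 new; branch {p2=0, p3=1, p5=0, p6=1} (p1, p4) contributes 2 new; branch {p2=0, p3=0, p5=1, p6=1} (p1, p4) contributes 2 new; branch {p3=1, p4=1, p5=0, p6=1} (p1, p2) contributes 0 new; branch {p3=0, p4=1, p5=1, p6=1} (p1, p2) contributes 0 new; branch {p1=0, p2=0, p3=1, p5=1, p6=0} (p4) contributes 0 new; branch {p1=0, p2=0, p3=0, p5=0, p6=0} (p4) contributes 0 new; branch {p1=0, p2=1, p4=0, p6=0} (p3, p5) contributes 0 new. Total: 56.

56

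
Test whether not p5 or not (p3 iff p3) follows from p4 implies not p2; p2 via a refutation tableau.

Initial set: {(p4 implies not p2); p2; not (not p5 or not (p3 iff p3))}.
not (not p5 or not (p3 iff p3)): α-rule — add not not p5, not not (p3 iff p3).
(p4 implies not p2): β-rule — branch into not p4  //  not p2.
  branch 1 (add not p4):
    not not (p3 iff p3): β-rule — branch into p3, p3  //  not p3, not p3.
      branch 1.1 (add p3, p3):
        ○ open, literals {p2=1, p3=1, p4=0, p5=1}.
      branch 1.2 (add not p3, not p3):
        ○ open, literals {p2=1, p3=0, p4=0, p5=1}.
  branch 2 (add not p2):
    × closes — contains both p2 and not p2.
1 branch closed, 2 open.
An open branch gives a countermodel: p2=1, p3=1, p4=0, p5=1 (unmentioned atoms arbitrary); the premises hold there but the conclusion fails.

No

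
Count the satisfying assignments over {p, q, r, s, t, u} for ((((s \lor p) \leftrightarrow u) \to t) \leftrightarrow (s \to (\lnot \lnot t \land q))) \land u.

24

Initial set: {T (((((s \lor p) \leftrightarrow u) \to t) \leftrightarrow (s \to (\lnot \lnot t \land q))) \land u)}.
T (((((s \lor p) \leftrightarrow u) \to t) \leftrightarrow (s \to (\lnot \lnot t \land q))) \land u): α-rule — add T ((((s \lor p) \leftrightarrow u) \to t) \leftrightarrow (s \to (\lnot \lnot t \land q))), T u.
T ((((s \lor p) \leftrightarrow u) \to t) \leftrightarrow (s \to (\lnot \lnot t \land q))): β-rule — branch into T (((s \lor p) \leftrightarrow u) \to t), T (s \to (\lnot \lnot t \land q))  //  F (((s \lor p) \leftrightarrow u) \to t), F (s \to (\lnot \lnot t \land q)).
  branch 1 (add T (((s \lor p) \leftrightarrow u) \to t), T (s \to (\lnot \lnot t \land q))):
    T (((s \lor p) \leftrightarrow u) \to t): β-rule — branch into F ((s \lor p) \leftrightarrow u)  //  T t.
      branch 1.1 (add F ((s \lor p) \leftrightarrow u)):
        T (s \to (\lnot \lnot t \land q)): β-rule — branch into F s  //  T (\lnot \lnot t \land q).
          branch 1.1.1 (add F s):
            F ((s \lor p) \leftrightarrow u): β-rule — branch into T (s \lor p), F u  //  F (s \lor p), T u.
              branch 1.1.1.1 (add T (s \lor p), F u):
                × closes — contains both u and \lnot u.
              branch 1.1.1.2 (add F (s \lor p), T u):
                F (s \lor p): α-rule — add F s, F p.
                ○ open, literals {p=false, s=false, u=true}.
          branch 1.1.2 (add T (\lnot \lnot t \land q)):
            T (\lnot \lnot t \land q): α-rule — add T \lnot \lnot t, T q.
            T \lnot \lnot t: drop double negation, giving T t.
            F ((s \lor p) \leftrightarrow u): β-rule — branch into T (s \lor p), F u  //  F (s \lor p), T u.
              branch 1.1.2.1 (add T (s \lor p), F u):
                × closes — contains both u and \lnot u.
              branch 1.1.2.2 (add F (s \lor p), T u):
                F (s \lor p): α-rule — add F s, F p.
                ○ open, literals {p=false, q=true, s=false, t=true, u=true}.
      branch 1.2 (add T t):
        T (s \to (\lnot \lnot t \land q)): β-rule — branch into F s  //  T (\lnot \lnot t \land q).
          branch 1.2.1 (add F s):
            ○ open, literals {s=false, t=true, u=true}.
          branch 1.2.2 (add T (\lnot \lnot t \land q)):
            T (\lnot \lnot t \land q): α-rule — add T \lnot \lnot t, T q.
            T \lnot \lnot t: drop double negation, giving T t.
            ○ open, literals {q=true, t=true, u=true}.
  branch 2 (add F (((s \lor p) \leftrightarrow u) \to t), F (s \to (\lnot \lnot t \land q))):
    F (((s \lor p) \leftrightarrow u) \to t): α-rule — add T ((s \lor p) \leftrightarrow u), F t.
    F (s \to (\lnot \lnot t \land q)): α-rule — add T s, F (\lnot \lnot t \land q).
    T ((s \lor p) \leftrightarrow u): β-rule — branch into T (s \lor p), T u  //  F (s \lor p), F u.
      branch 2.1 (add T (s \lor p), T u):
        F (\lnot \lnot t \land q): β-rule — branch into F \lnot \lnot t  //  F q.
          branch 2.1.1 (add F \lnot \lnot t):
            F \lnot \lnot t: drop double negation, giving F t.
            T (s \lor p): β-rule — branch into T s  //  T p.
              branch 2.1.1.1 (add T s):
                ○ open, literals {s=true, t=false, u=true}.
              branch 2.1.1.2 (add T p):
                ○ open, literals {p=true, s=true, t=false, u=true}.
          branch 2.1.2 (add F q):
            T (s \lor p): β-rule — branch into T s  //  T p.
              branch 2.1.2.1 (add T s):
                ○ open, literals {q=false, s=true, t=false, u=true}.
              branch 2.1.2.2 (add T p):
                ○ open, literals {p=true, q=false, s=true, t=false, u=true}.
      branch 2.2 (add F (s \lor p), F u):
        × closes — contains both u and \lnot u.
3 branches closed, 8 open.
Each open branch fixes some atoms; the unmentioned ones are free. Counting distinct full assignments: branch {p=false, s=false, u=true} (q, r, t) contributes 8 new; branch {p=false, q=true, s=false, t=true, u=true} (r) contributes 0 new; branch {s=false, t=true, u=true} (p, q, r) contributes 4 new; branch {q=true, t=true, u=true} (p, r, s) contributes 4 new; branch {s=true, t=false, u=true} (p, q, r) contributes 8 new; branch {p=true, s=true, t=false, u=true} (q, r) contributes 0 new; branch {q=false, s=true, t=false, u=true} (p, r) contributes 0 new; branch {p=true, q=false, s=true, t=false, u=true} (r) contributes 0 new. Total: 24.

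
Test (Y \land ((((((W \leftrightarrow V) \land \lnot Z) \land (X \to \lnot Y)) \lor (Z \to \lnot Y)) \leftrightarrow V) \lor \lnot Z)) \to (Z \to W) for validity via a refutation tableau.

Not valid

Assume the negation and expand:
Initial set: {\lnot ((Y \land ((((((W \leftrightarrow V) \land \lnot Z) \land (X \to \lnot Y)) \lor (Z \to \lnot Y)) \leftrightarrow V) \lor \lnot Z)) \to (Z \to W))}.
\lnot ((Y \land ((((((W \leftrightarrow V) \land \lnot Z) \land (X \to \lnot Y)) \lor (Z \to \lnot Y)) \leftrightarrow V) \lor \lnot Z)) \to (Z \to W)): α-rule — add (Y \land ((((((W \leftrightarrow V) \land \lnot Z) \land (X \to \lnot Y)) \lor (Z \to \lnot Y)) \leftrightarrow V) \lor \lnot Z)), \lnot (Z \to W).
(Y \land ((((((W \leftrightarrow V) \land \lnot Z) \land (X \to \lnot Y)) \lor (Z \to \lnot Y)) \leftrightarrow V) \lor \lnot Z)): α-rule — add Y, ((((((W \leftrightarrow V) \land \lnot Z) \land (X \to \lnot Y)) \lor (Z \to \lnot Y)) \leftrightarrow V) \lor \lnot Z).
\lnot (Z \to W): α-rule — add Z, \lnot W.
((((((W \leftrightarrow V) \land \lnot Z) \land (X \to \lnot Y)) \lor (Z \to \lnot Y)) \leftrightarrow V) \lor \lnot Z): β-rule — branch into (((((W \leftrightarrow V) \land \lnot Z) \land (X \to \lnot Y)) \lor (Z \to \lnot Y)) \leftrightarrow V)  //  \lnot Z.
  branch 1 (add (((((W \leftrightarrow V) \land \lnot Z) \land (X \to \lnot Y)) \lor (Z \to \lnot Y)) \leftrightarrow V)):
    (((((W \leftrightarrow V) \land \lnot Z) \land (X \to \lnot Y)) \lor (Z \to \lnot Y)) \leftrightarrow V): β-rule — branch into ((((W \leftrightarrow V) \land \lnot Z) \land (X \to \lnot Y)) \lor (Z \to \lnot Y)), V  //  \lnot ((((W \leftrightarrow V) \land \lnot Z) \land (X \to \lnot Y)) \lor (Z \to \lnot Y)), \lnot V.
      branch 1.1 (add ((((W \leftrightarrow V) \land \lnot Z) \land (X \to \lnot Y)) \lor (Z \to \lnot Y)), V):
        ((((W \leftrightarrow V) \land \lnot Z) \land (X \to \lnot Y)) \lor (Z \to \lnot Y)): β-rule — branch into (((W \leftrightarrow V) \land \lnot Z) \land (X \to \lnot Y))  //  (Z \to \lnot Y).
          branch 1.1.1 (add (((W \leftrightarrow V) \land \lnot Z) \land (X \to \lnot Y))):
            (((W \leftrightarrow V) \land \lnot Z) \land (X \to \lnot Y)): α-rule — add ((W \leftrightarrow V) \land \lnot Z), (X \to \lnot Y).
            ((W \leftrightarrow V) \land \lnot Z): α-rule — add (W \leftrightarrow V), \lnot Z.
            × closes — contains both Z and \lnot Z.
          branch 1.1.2 (add (Z \to \lnot Y)):
            (Z \to \lnot Y): β-rule — branch into \lnot Z  //  \lnot Y.
              branch 1.1.2.1 (add \lnot Z):
                × closes — contains both Z and \lnot Z.
              branch 1.1.2.2 (add \lnot Y):
                × closes — contains both Y and \lnot Y.
      branch 1.2 (add \lnot ((((W \leftrightarrow V) \land \lnot Z) \land (X \to \lnot Y)) \lor (Z \to \lnot Y)), \lnot V):
        \lnot ((((W \leftrightarrow V) \land \lnot Z) \land (X \to \lnot Y)) \lor (Z \to \lnot Y)): α-rule — add \lnot (((W \leftrightarrow V) \land \lnot Z) \land (X \to \lnot Y)), \lnot (Z \to \lnot Y).
        \lnot (Z \to \lnot Y): α-rule — add Z, \lnot \lnot Y.
        \lnot (((W \leftrightarrow V) \land \lnot Z) \land (X \to \lnot Y)): β-rule — branch into \lnot ((W \leftrightarrow V) \land \lnot Z)  //  \lnot (X \to \lnot Y).
          branch 1.2.1 (add \lnot ((W \leftrightarrow V) \land \lnot Z)):
            \lnot ((W \leftrightarrow V) \land \lnot Z): β-rule — branch into \lnot (W \leftrightarrow V)  //  \lnot \lnot Z.
              branch 1.2.1.1 (add \lnot (W \leftrightarrow V)):
                \lnot (W \leftrightarrow V): β-rule — branch into W, \lnot V  //  \lnot W, V.
                  branch 1.2.1.1.1 (add W, \lnot V):
                    × closes — contains both W and \lnot W.
                  branch 1.2.1.1.2 (add \lnot W, V):
                    × closes — contains both V and \lnot V.
              branch 1.2.1.2 (add \lnot \lnot Z):
                ○ open, literals {V=0, W=0, Y=1, Z=1}.
          branch 1.2.2 (add \lnot (X \to \lnot Y)):
            \lnot (X \to \lnot Y): α-rule — add X, \lnot \lnot Y.
            ○ open, literals {V=0, W=0, X=1, Y=1, Z=1}.
  branch 2 (add \lnot Z):
    × closes — contains both Z and \lnot Z.
6 branches closed, 2 open.
An open branch gives a countermodel: V=0, W=0, Y=1, Z=1 (unmentioned atoms arbitrary); under it the original formula is false.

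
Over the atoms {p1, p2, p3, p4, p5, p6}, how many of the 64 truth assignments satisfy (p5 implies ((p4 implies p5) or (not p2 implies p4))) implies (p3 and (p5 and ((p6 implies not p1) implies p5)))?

Initial set: {((p5 implies ((p4 implies p5) or (not p2 implies p4))) implies (p3 and (p5 and ((p6 implies not p1) implies p5))))}.
((p5 implies ((p4 implies p5) or (not p2 implies p4))) implies (p3 and (p5 and ((p6 implies not p1) implies p5)))): β-rule — branch into not (p5 implies ((p4 implies p5) or (not p2 implies p4)))  //  (p3 and (p5 and ((p6 implies not p1) implies p5))).
  branch 1 (add not (p5 implies ((p4 implies p5) or (not p2 implies p4)))):
    not (p5 implies ((p4 implies p5) or (not p2 implies p4))): α-rule — add p5, not ((p4 implies p5) or (not p2 implies p4)).
    not ((p4 implies p5) or (not p2 implies p4)): α-rule — add not (p4 implies p5), not (not p2 implies p4).
    not (p4 implies p5): α-rule — add p4, not p5.
    × closes — contains both p5 and not p5.
  branch 2 (add (p3 and (p5 and ((p6 implies not p1) implies p5)))):
    (p3 and (p5 and ((p6 implies not p1) implies p5))): α-rule — add p3, (p5 and ((p6 implies not p1) implies p5)).
    (p5 and ((p6 implies not p1) implies p5)): α-rule — add p5, ((p6 implies not p1) implies p5).
    ((p6 implies not p1) implies p5): β-rule — branch into not (p6 implies not p1)  //  p5.
      branch 2.1 (add not (p6 implies not p1)):
        not (p6 implies not p1): α-rule — add p6, not not p1.
        ○ open, literals {p1=T, p3=T, p5=T, p6=T}.
      branch 2.2 (add p5):
        ○ open, literals {p3=T, p5=T}.
1 branch closed, 2 open.
Each open branch fixes some atoms; the unmentioned ones are free. Counting distinct full assignments: branch {p1=T, p3=T, p5=T, p6=T} (p2, p4) contributes 4 new; branch {p3=T, p5=T} (p1, p2, p4, p6) contributes 12 new. Total: 16.

16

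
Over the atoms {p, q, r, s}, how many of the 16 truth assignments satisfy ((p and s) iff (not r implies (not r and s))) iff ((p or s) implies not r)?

Initial set: {T (((p and s) iff (not r implies (not r and s))) iff ((p or s) implies not r))}.
T (((p and s) iff (not r implies (not r and s))) iff ((p or s) implies not r)): β-rule — branch into T ((p and s) iff (not r implies (not r and s))), T ((p or s) implies not r)  //  F ((p and s) iff (not r implies (not r and s))), F ((p or s) implies not r).
  branch 1 (add T ((p and s) iff (not r implies (not r and s))), T ((p or s) implies not r)):
    T ((p and s) iff (not r implies (not r and s))): β-rule — branch into T (p and s), T (not r implies (not r and s))  //  F (p and s), F (not r implies (not r and s)).
      branch 1.1 (add T (p and s), T (not r implies (not r and s))):
        T (p and s): α-rule — add T p, T s.
        T ((p or s) implies not r): β-rule — branch into F (p or s)  //  T not r.
          branch 1.1.1 (add F (p or s)):
            F (p or s): α-rule — add F p, F s.
            × closes — contains both p and not p.
          branch 1.1.2 (add T not r):
            T (not r implies (not r and s)): β-rule — branch into F not r  //  T (not r and s).
              branch 1.1.2.1 (add F not r):
                × closes — contains both r and not r.
              branch 1.1.2.2 (add T (not r and s)):
                T (not r and s): α-rule — add T not r, T s.
                ○ open, literals {p=true, r=false, s=true}.
      branch 1.2 (add F (p and s), F (not r implies (not r and s))):
        F (not r implies (not r and s)): α-rule — add T not r, F (not r and s).
        T ((p or s) implies not r): β-rule — branch into F (p or s)  //  T not r.
          branch 1.2.1 (add F (p or s)):
            F (p or s): α-rule — add F p, F s.
            F (p and s): β-rule — branch into F p  //  F s.
              branch 1.2.1.1 (add F p):
                F (not r and s): β-rule — branch into F not r  //  F s.
                  branch 1.2.1.1.1 (add F not r):
                    × closes — contains both r and not r.
                  branch 1.2.1.1.2 (add F s):
                    ○ open, literals {p=false, r=false, s=false}.
              branch 1.2.1.2 (add F s):
                F (not r and s): β-rule — branch into F not r  //  F s.
                  branch 1.2.1.2.1 (add F not r):
                    × closes — contains both r and not r.
                  branch 1.2.1.2.2 (add F s):
                    ○ open, literals {p=false, r=false, s=false}.
          branch 1.2.2 (add T not r):
            F (p and s): β-rule — branch into F p  //  F s.
              branch 1.2.2.1 (add F p):
                F (not r and s): β-rule — branch into F not r  //  F s.
                  branch 1.2.2.1.1 (add F not r):
                    × closes — contains both r and not r.
                  branch 1.2.2.1.2 (add F s):
                    ○ open, literals {p=false, r=false, s=false}.
              branch 1.2.2.2 (add F s):
                F (not r and s): β-rule — branch into F not r  //  F s.
                  branch 1.2.2.2.1 (add F not r):
                    × closes — contains both r and not r.
                  branch 1.2.2.2.2 (add F s):
                    ○ open, literals {r=false, s=false}.
  branch 2 (add F ((p and s) iff (not r implies (not r and s))), F ((p or s) implies not r)):
    F ((p or s) implies not r): α-rule — add T (p or s), F not r.
    F ((p and s) iff (not r implies (not r and s))): β-rule — branch into T (p and s), F (not r implies (not r and s))  //  F (p and s), T (not r implies (not r and s)).
      branch 2.1 (add T (p and s), F (not r implies (not r and s))):
        T (p and s): α-rule — add T p, T s.
        F (not r implies (not r and s)): α-rule — add T not r, F (not r and s).
        × closes — contains both r and not r.
      branch 2.2 (add F (p and s), T (not r implies (not r and s))):
        T (p or s): β-rule — branch into T p  //  T s.
          branch 2.2.1 (add T p):
            F (p and s): β-rule — branch into F p  //  F s.
              branch 2.2.1.1 (add F p):
                × closes — contains both p and not p.
              branch 2.2.1.2 (add F s):
                T (not r implies (not r and s)): β-rule — branch into F not r  //  T (not r and s).
                  branch 2.2.1.2.1 (add F not r):
                    ○ open, literals {p=true, r=true, s=false}.
                  branch 2.2.1.2.2 (add T (not r and s)):
                    T (not r and s): α-rule — add T not r, T s.
                    × closes — contains both r and not r.
          branch 2.2.2 (add T s):
            F (p and s): β-rule — branch into F p  //  F s.
              branch 2.2.2.1 (add F p):
                T (not r implies (not r and s)): β-rule — branch into F not r  //  T (not r and s).
                  branch 2.2.2.1.1 (add F not r):
                    ○ open, literals {p=false, r=true, s=true}.
                  branch 2.2.2.1.2 (add T (not r and s)):
                    T (not r and s): α-rule — add T not r, T s.
                    × closes — contains both r and not r.
              branch 2.2.2.2 (add F s):
                × closes — contains both s and not s.
11 branches closed, 7 open.
Each open branch fixes some atoms; the unmentioned ones are free. Counting distinct full assignments: branch {p=true, r=false, s=true} (q) contributes 2 new; branch {p=false, r=false, s=false} (q) contributes 2 new; branch {p=false, r=false, s=false} (q) contributes 0 new; branch {p=false, r=false, s=false} (q) contributes 0 new; branch {r=false, s=false} (p, q) contributes 2 new; branch {p=true, r=true, s=false} (q) contributes 2 new; branch {p=false, r=true, s=true} (q) contributes 2 new. Total: 10.

10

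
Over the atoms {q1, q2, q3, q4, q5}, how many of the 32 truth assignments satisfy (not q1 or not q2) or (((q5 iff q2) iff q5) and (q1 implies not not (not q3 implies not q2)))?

28

Initial set: {((not q1 or not q2) or (((q5 iff q2) iff q5) and (q1 implies not not (not q3 implies not q2))))}.
((not q1 or not q2) or (((q5 iff q2) iff q5) and (q1 implies not not (not q3 implies not q2)))): β-rule — branch into (not q1 or not q2)  //  (((q5 iff q2) iff q5) and (q1 implies not not (not q3 implies not q2))).
  branch 1 (add (not q1 or not q2)):
    (not q1 or not q2): β-rule — branch into not q1  //  not q2.
      branch 1.1 (add not q1):
        ○ open, literals {q1=0}.
      branch 1.2 (add not q2):
        ○ open, literals {q2=0}.
  branch 2 (add (((q5 iff q2) iff q5) and (q1 implies not not (not q3 implies not q2)))):
    (((q5 iff q2) iff q5) and (q1 implies not not (not q3 implies not q2))): α-rule — add ((q5 iff q2) iff q5), (q1 implies not not (not q3 implies not q2)).
    ((q5 iff q2) iff q5): β-rule — branch into (q5 iff q2), q5  //  not (q5 iff q2), not q5.
      branch 2.1 (add (q5 iff q2), q5):
        (q1 implies not not (not q3 implies not q2)): β-rule — branch into not q1  //  not not (not q3 implies not q2).
          branch 2.1.1 (add not q1):
            (q5 iff q2): β-rule — branch into q5, q2  //  not q5, not q2.
              branch 2.1.1.1 (add q5, q2):
                ○ open, literals {q1=0, q2=1, q5=1}.
              branch 2.1.1.2 (add not q5, not q2):
                × closes — contains both q5 and not q5.
          branch 2.1.2 (add not not (not q3 implies not q2)):
            not not (not q3 implies not q2): drop double negation, giving (not q3 implies not q2).
            (q5 iff q2): β-rule — branch into q5, q2  //  not q5, not q2.
              branch 2.1.2.1 (add q5, q2):
                (not q3 implies not q2): β-rule — branch into not not q3  //  not q2.
                  branch 2.1.2.1.1 (add not not q3):
                    ○ open, literals {q2=1, q3=1, q5=1}.
                  branch 2.1.2.1.2 (add not q2):
                    × closes — contains both q2 and not q2.
              branch 2.1.2.2 (add not q5, not q2):
                × closes — contains both q5 and not q5.
      branch 2.2 (add not (q5 iff q2), not q5):
        (q1 implies not not (not q3 implies not q2)): β-rule — branch into not q1  //  not not (not q3 implies not q2).
          branch 2.2.1 (add not q1):
            not (q5 iff q2): β-rule — branch into q5, not q2  //  not q5, q2.
              branch 2.2.1.1 (add q5, not q2):
                × closes — contains both q5 and not q5.
              branch 2.2.1.2 (add not q5, q2):
                ○ open, literals {q1=0, q2=1, q5=0}.
          branch 2.2.2 (add not not (not q3 implies not q2)):
            not not (not q3 implies not q2): drop double negation, giving (not q3 implies not q2).
            not (q5 iff q2): β-rule — branch into q5, not q2  //  not q5, q2.
              branch 2.2.2.1 (add q5, not q2):
                × closes — contains both q5 and not q5.
              branch 2.2.2.2 (add not q5, q2):
                (not q3 implies not q2): β-rule — branch into not not q3  //  not q2.
                  branch 2.2.2.2.1 (add not not q3):
                    ○ open, literals {q2=1, q3=1, q5=0}.
                  branch 2.2.2.2.2 (add not q2):
                    × closes — contains both q2 and not q2.
6 branches closed, 6 open.
Each open branch fixes some atoms; the unmentioned ones are free. Counting distinct full assignments: branch {q1=0} (q2, q3, q4, q5) contributes 16 new; branch {q2=0} (q1, q3, q4, q5) contributes 8 new; branch {q1=0, q2=1, q5=1} (q3, q4) contributes 0 new; branch {q2=1, q3=1, q5=1} (q1, q4) contributes 2 new; branch {q1=0, q2=1, q5=0} (q3, q4) contributes 0 new; branch {q2=1, q3=1, q5=0} (q1, q4) contributes 2 new. Total: 28.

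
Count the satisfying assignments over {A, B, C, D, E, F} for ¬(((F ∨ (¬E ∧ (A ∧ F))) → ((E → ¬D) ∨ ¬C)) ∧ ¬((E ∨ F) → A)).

Initial set: {¬(((F ∨ (¬E ∧ (A ∧ F))) → ((E → ¬D) ∨ ¬C)) ∧ ¬((E ∨ F) → A))}.
¬(((F ∨ (¬E ∧ (A ∧ F))) → ((E → ¬D) ∨ ¬C)) ∧ ¬((E ∨ F) → A)): β-rule — branch into ¬((F ∨ (¬E ∧ (A ∧ F))) → ((E → ¬D) ∨ ¬C))  //  ¬¬((E ∨ F) → A).
  branch 1 (add ¬((F ∨ (¬E ∧ (A ∧ F))) → ((E → ¬D) ∨ ¬C))):
    ¬((F ∨ (¬E ∧ (A ∧ F))) → ((E → ¬D) ∨ ¬C)): α-rule — add (F ∨ (¬E ∧ (A ∧ F))), ¬((E → ¬D) ∨ ¬C).
    ¬((E → ¬D) ∨ ¬C): α-rule — add ¬(E → ¬D), ¬¬C.
    ¬(E → ¬D): α-rule — add E, ¬¬D.
    (F ∨ (¬E ∧ (A ∧ F))): β-rule — branch into F  //  (¬E ∧ (A ∧ F)).
      branch 1.1 (add F):
        ○ open, literals {C=1, D=1, E=1, F=1}.
      branch 1.2 (add (¬E ∧ (A ∧ F))):
        (¬E ∧ (A ∧ F)): α-rule — add ¬E, (A ∧ F).
        × closes — contains both E and ¬E.
  branch 2 (add ¬¬((E ∨ F) → A)):
    ¬¬((E ∨ F) → A): β-rule — branch into ¬(E ∨ F)  //  A.
      branch 2.1 (add ¬(E ∨ F)):
        ¬(E ∨ F): α-rule — add ¬E, ¬F.
        ○ open, literals {E=0, F=0}.
      branch 2.2 (add A):
        ○ open, literals {A=1}.
1 branch closed, 3 open.
Each open branch fixes some atoms; the unmentioned ones are free. Counting distinct full assignments: branch {C=1, D=1, E=1, F=1} (A, B) contributes 4 new; branch {E=0, F=0} (A, B, C, D) contributes 16 new; branch {A=1} (B, C, D, E, F) contributes 22 new. Total: 42.

42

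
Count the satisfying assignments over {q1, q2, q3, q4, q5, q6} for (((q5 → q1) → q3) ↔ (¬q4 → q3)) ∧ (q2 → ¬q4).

Initial set: {((((q5 → q1) → q3) ↔ (¬q4 → q3)) ∧ (q2 → ¬q4))}.
((((q5 → q1) → q3) ↔ (¬q4 → q3)) ∧ (q2 → ¬q4)): α-rule — add (((q5 → q1) → q3) ↔ (¬q4 → q3)), (q2 → ¬q4).
(((q5 → q1) → q3) ↔ (¬q4 → q3)): β-rule — branch into ((q5 → q1) → q3), (¬q4 → q3)  //  ¬((q5 → q1) → q3), ¬(¬q4 → q3).
  branch 1 (add ((q5 → q1) → q3), (¬q4 → q3)):
    (q2 → ¬q4): β-rule — branch into ¬q2  //  ¬q4.
      branch 1.1 (add ¬q2):
        ((q5 → q1) → q3): β-rule — branch into ¬(q5 → q1)  //  q3.
          branch 1.1.1 (add ¬(q5 → q1)):
            ¬(q5 → q1): α-rule — add q5, ¬q1.
            (¬q4 → q3): β-rule — branch into ¬¬q4  //  q3.
              branch 1.1.1.1 (add ¬¬q4):
                ○ open, literals {q1=F, q2=F, q4=T, q5=T}.
              branch 1.1.1.2 (add q3):
                ○ open, literals {q1=F, q2=F, q3=T, q5=T}.
          branch 1.1.2 (add q3):
            (¬q4 → q3): β-rule — branch into ¬¬q4  //  q3.
              branch 1.1.2.1 (add ¬¬q4):
                ○ open, literals {q2=F, q3=T, q4=T}.
              branch 1.1.2.2 (add q3):
                ○ open, literals {q2=F, q3=T}.
      branch 1.2 (add ¬q4):
        ((q5 → q1) → q3): β-rule — branch into ¬(q5 → q1)  //  q3.
          branch 1.2.1 (add ¬(q5 → q1)):
            ¬(q5 → q1): α-rule — add q5, ¬q1.
            (¬q4 → q3): β-rule — branch into ¬¬q4  //  q3.
              branch 1.2.1.1 (add ¬¬q4):
                × closes — contains both q4 and ¬q4.
              branch 1.2.1.2 (add q3):
                ○ open, literals {q1=F, q3=T, q4=F, q5=T}.
          branch 1.2.2 (add q3):
            (¬q4 → q3): β-rule — branch into ¬¬q4  //  q3.
              branch 1.2.2.1 (add ¬¬q4):
                × closes — contains both q4 and ¬q4.
              branch 1.2.2.2 (add q3):
                ○ open, literals {q3=T, q4=F}.
  branch 2 (add ¬((q5 → q1) → q3), ¬(¬q4 → q3)):
    ¬((q5 → q1) → q3): α-rule — add (q5 → q1), ¬q3.
    ¬(¬q4 → q3): α-rule — add ¬q4, ¬q3.
    (q2 → ¬q4): β-rule — branch into ¬q2  //  ¬q4.
      branch 2.1 (add ¬q2):
        (q5 → q1): β-rule — branch into ¬q5  //  q1.
          branch 2.1.1 (add ¬q5):
            ○ open, literals {q2=F, q3=F, q4=F, q5=F}.
          branch 2.1.2 (add q1):
            ○ open, literals {q1=T, q2=F, q3=F, q4=F}.
      branch 2.2 (add ¬q4):
        (q5 → q1): β-rule — branch into ¬q5  //  q1.
          branch 2.2.1 (add ¬q5):
            ○ open, literals {q3=F, q4=F, q5=F}.
          branch 2.2.2 (add q1):
            ○ open, literals {q1=T, q3=F, q4=F}.
2 branches closed, 10 open.
Each open branch fixes some atoms; the unmentioned ones are free. Counting distinct full assignments: branch {q1=F, q2=F, q4=T, q5=T} (q3, q6) contributes 4 new; branch {q1=F, q2=F, q3=T, q5=T} (q4, q6) contributes 2 new; branch {q2=F, q3=T, q4=T} (q1, q5, q6) contributes 6 new; branch {q2=F, q3=T} (q1, q4, q5, q6) contributes 6 new; branch {q1=F, q3=T, q4=F, q5=T} (q2, q6) contributes 2 new; branch {q3=T, q4=F} (q1, q2, q5, q6) contributes 6 new; branch {q2=F, q3=F, q4=F, q5=F} (q1, q6) contributes 4 new; branch {q1=T, q2=F, q3=F, q4=F} (q5, q6) contributes 2 new; branch {q3=F, q4=F, q5=F} (q1, q2, q6) contributes 4 new; branch {q1=T, q3=F, q4=F} (q2, q5, q6) contributes 2 new. Total: 38.

38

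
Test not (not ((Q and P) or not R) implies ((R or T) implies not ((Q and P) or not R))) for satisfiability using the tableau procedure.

Unsatisfiable

Initial set: {T not (not ((Q and P) or not R) implies ((R or T) implies not ((Q and P) or not R)))}.
T not (not ((Q and P) or not R) implies ((R or T) implies not ((Q and P) or not R))): α-rule — add T not ((Q and P) or not R), F ((R or T) implies not ((Q and P) or not R)).
T not ((Q and P) or not R): α-rule — add F (Q and P), F not R.
F ((R or T) implies not ((Q and P) or not R)): α-rule — add T (R or T), F not ((Q and P) or not R).
F (Q and P): β-rule — branch into F Q  //  F P.
  branch 1 (add F Q):
    T (R or T): β-rule — branch into T R  //  T T.
      branch 1.1 (add T R):
        F not ((Q and P) or not R): β-rule — branch into T (Q and P)  //  T not R.
          branch 1.1.1 (add T (Q and P)):
            T (Q and P): α-rule — add T Q, T P.
            × closes — contains both Q and not Q.
          branch 1.1.2 (add T not R):
            × closes — contains both R and not R.
      branch 1.2 (add T T):
        F not ((Q and P) or not R): β-rule — branch into T (Q and P)  //  T not R.
          branch 1.2.1 (add T (Q and P)):
            T (Q and P): α-rule — add T Q, T P.
            × closes — contains both Q and not Q.
          branch 1.2.2 (add T not R):
            × closes — contains both R and not R.
  branch 2 (add F P):
    T (R or T): β-rule — branch into T R  //  T T.
      branch 2.1 (add T R):
        F not ((Q and P) or not R): β-rule — branch into T (Q and P)  //  T not R.
          branch 2.1.1 (add T (Q and P)):
            T (Q and P): α-rule — add T Q, T P.
            × closes — contains both P and not P.
          branch 2.1.2 (add T not R):
            × closes — contains both R and not R.
      branch 2.2 (add T T):
        F not ((Q and P) or not R): β-rule — branch into T (Q and P)  //  T not R.
          branch 2.2.1 (add T (Q and P)):
            T (Q and P): α-rule — add T Q, T P.
            × closes — contains both P and not P.
          branch 2.2.2 (add T not R):
            × closes — contains both R and not R.
All 8 branches close.
Every branch closed; the formula is unsatisfiable.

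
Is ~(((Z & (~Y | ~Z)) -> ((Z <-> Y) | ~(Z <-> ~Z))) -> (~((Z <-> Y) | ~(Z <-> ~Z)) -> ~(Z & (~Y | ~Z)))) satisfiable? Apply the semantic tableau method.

Initial set: {T ~(((Z & (~Y | ~Z)) -> ((Z <-> Y) | ~(Z <-> ~Z))) -> (~((Z <-> Y) | ~(Z <-> ~Z)) -> ~(Z & (~Y | ~Z))))}.
T ~(((Z & (~Y | ~Z)) -> ((Z <-> Y) | ~(Z <-> ~Z))) -> (~((Z <-> Y) | ~(Z <-> ~Z)) -> ~(Z & (~Y | ~Z)))): α-rule — add T ((Z & (~Y | ~Z)) -> ((Z <-> Y) | ~(Z <-> ~Z))), F (~((Z <-> Y) | ~(Z <-> ~Z)) -> ~(Z & (~Y | ~Z))).
F (~((Z <-> Y) | ~(Z <-> ~Z)) -> ~(Z & (~Y | ~Z))): α-rule — add T ~((Z <-> Y) | ~(Z <-> ~Z)), F ~(Z & (~Y | ~Z)).
T ~((Z <-> Y) | ~(Z <-> ~Z)): α-rule — add F (Z <-> Y), F ~(Z <-> ~Z).
F ~(Z & (~Y | ~Z)): α-rule — add T Z, T (~Y | ~Z).
T ((Z & (~Y | ~Z)) -> ((Z <-> Y) | ~(Z <-> ~Z))): β-rule — branch into F (Z & (~Y | ~Z))  //  T ((Z <-> Y) | ~(Z <-> ~Z)).
  branch 1 (add F (Z & (~Y | ~Z))):
    F (Z <-> Y): β-rule — branch into T Z, F Y  //  F Z, T Y.
      branch 1.1 (add T Z, F Y):
        F ~(Z <-> ~Z): β-rule — branch into T Z, T ~Z  //  F Z, F ~Z.
          branch 1.1.1 (add T Z, T ~Z):
            × closes — contains both Z and ~Z.
          branch 1.1.2 (add F Z, F ~Z):
            × closes — contains both Z and ~Z.
      branch 1.2 (add F Z, T Y):
        × closes — contains both Z and ~Z.
  branch 2 (add T ((Z <-> Y) | ~(Z <-> ~Z))):
    F (Z <-> Y): β-rule — branch into T Z, F Y  //  F Z, T Y.
      branch 2.1 (add T Z, F Y):
        F ~(Z <-> ~Z): β-rule — branch into T Z, T ~Z  //  F Z, F ~Z.
          branch 2.1.1 (add T Z, T ~Z):
            × closes — contains both Z and ~Z.
          branch 2.1.2 (add F Z, F ~Z):
            × closes — contains both Z and ~Z.
      branch 2.2 (add F Z, T Y):
        × closes — contains both Z and ~Z.
All 6 branches close.
Every branch closed; the formula is unsatisfiable.

Unsatisfiable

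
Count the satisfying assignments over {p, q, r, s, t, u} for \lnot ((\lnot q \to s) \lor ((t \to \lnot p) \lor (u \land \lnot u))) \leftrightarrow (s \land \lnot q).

44

Initial set: {(\lnot ((\lnot q \to s) \lor ((t \to \lnot p) \lor (u \land \lnot u))) \leftrightarrow (s \land \lnot q))}.
(\lnot ((\lnot q \to s) \lor ((t \to \lnot p) \lor (u \land \lnot u))) \leftrightarrow (s \land \lnot q)): β-rule — branch into \lnot ((\lnot q \to s) \lor ((t \to \lnot p) \lor (u \land \lnot u))), (s \land \lnot q)  //  \lnot \lnot ((\lnot q \to s) \lor ((t \to \lnot p) \lor (u \land \lnot u))), \lnot (s \land \lnot q).
  branch 1 (add \lnot ((\lnot q \to s) \lor ((t \to \lnot p) \lor (u \land \lnot u))), (s \land \lnot q)):
    \lnot ((\lnot q \to s) \lor ((t \to \lnot p) \lor (u \land \lnot u))): α-rule — add \lnot (\lnot q \to s), \lnot ((t \to \lnot p) \lor (u \land \lnot u)).
    (s \land \lnot q): α-rule — add s, \lnot q.
    \lnot (\lnot q \to s): α-rule — add \lnot q, \lnot s.
    × closes — contains both s and \lnot s.
  branch 2 (add \lnot \lnot ((\lnot q \to s) \lor ((t \to \lnot p) \lor (u \land \lnot u))), \lnot (s \land \lnot q)):
    \lnot \lnot ((\lnot q \to s) \lor ((t \to \lnot p) \lor (u \land \lnot u))): β-rule — branch into (\lnot q \to s)  //  ((t \to \lnot p) \lor (u \land \lnot u)).
      branch 2.1 (add (\lnot q \to s)):
        \lnot (s \land \lnot q): β-rule — branch into \lnot s  //  \lnot \lnot q.
          branch 2.1.1 (add \lnot s):
            (\lnot q \to s): β-rule — branch into \lnot \lnot q  //  s.
              branch 2.1.1.1 (add \lnot \lnot q):
                ○ open, literals {q=1, s=0}.
              branch 2.1.1.2 (add s):
                × closes — contains both s and \lnot s.
          branch 2.1.2 (add \lnot \lnot q):
            (\lnot q \to s): β-rule — branch into \lnot \lnot q  //  s.
              branch 2.1.2.1 (add \lnot \lnot q):
                ○ open, literals {q=1}.
              branch 2.1.2.2 (add s):
                ○ open, literals {q=1, s=1}.
      branch 2.2 (add ((t \to \lnot p) \lor (u \land \lnot u))):
        \lnot (s \land \lnot q): β-rule — branch into \lnot s  //  \lnot \lnot q.
          branch 2.2.1 (add \lnot s):
            ((t \to \lnot p) \lor (u \land \lnot u)): β-rule — branch into (t \to \lnot p)  //  (u \land \lnot u).
              branch 2.2.1.1 (add (t \to \lnot p)):
                (t \to \lnot p): β-rule — branch into \lnot t  //  \lnot p.
                  branch 2.2.1.1.1 (add \lnot t):
                    ○ open, literals {s=0, t=0}.
                  branch 2.2.1.1.2 (add \lnot p):
                    ○ open, literals {p=0, s=0}.
              branch 2.2.1.2 (add (u \land \lnot u)):
                (u \land \lnot u): α-rule — add u, \lnot u.
                × closes — contains both u and \lnot u.
          branch 2.2.2 (add \lnot \lnot q):
            ((t \to \lnot p) \lor (u \land \lnot u)): β-rule — branch into (t \to \lnot p)  //  (u \land \lnot u).
              branch 2.2.2.1 (add (t \to \lnot p)):
                (t \to \lnot p): β-rule — branch into \lnot t  //  \lnot p.
                  branch 2.2.2.1.1 (add \lnot t):
                    ○ open, literals {q=1, t=0}.
                  branch 2.2.2.1.2 (add \lnot p):
                    ○ open, literals {p=0, q=1}.
              branch 2.2.2.2 (add (u \land \lnot u)):
                (u \land \lnot u): α-rule — add u, \lnot u.
                × closes — contains both u and \lnot u.
4 branches closed, 7 open.
Each open branch fixes some atoms; the unmentioned ones are free. Counting distinct full assignments: branch {q=1, s=0} (p, r, t, u) contributes 16 new; branch {q=1} (p, r, s, t, u) contributes 16 new; branch {q=1, s=1} (p, r, t, u) contributes 0 new; branch {s=0, t=0} (p, q, r, u) contributes 8 new; branch {p=0, s=0} (q, r, t, u) contributes 4 new; branch {q=1, t=0} (p, r, s, u) contributes 0 new; branch {p=0, q=1} (r, s, t, u) contributes 0 new. Total: 44.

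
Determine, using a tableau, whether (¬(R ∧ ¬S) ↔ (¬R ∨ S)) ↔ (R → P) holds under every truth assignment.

Assume the negation and expand:
Initial set: {F ((¬(R ∧ ¬S) ↔ (¬R ∨ S)) ↔ (R → P))}.
F ((¬(R ∧ ¬S) ↔ (¬R ∨ S)) ↔ (R → P)): β-rule — branch into T (¬(R ∧ ¬S) ↔ (¬R ∨ S)), F (R → P)  //  F (¬(R ∧ ¬S) ↔ (¬R ∨ S)), T (R → P).
  branch 1 (add T (¬(R ∧ ¬S) ↔ (¬R ∨ S)), F (R → P)):
    F (R → P): α-rule — add T R, F P.
    T (¬(R ∧ ¬S) ↔ (¬R ∨ S)): β-rule — branch into T ¬(R ∧ ¬S), T (¬R ∨ S)  //  F ¬(R ∧ ¬S), F (¬R ∨ S).
      branch 1.1 (add T ¬(R ∧ ¬S), T (¬R ∨ S)):
        T ¬(R ∧ ¬S): β-rule — branch into F R  //  F ¬S.
          branch 1.1.1 (add F R):
            × closes — contains both R and ¬R.
          branch 1.1.2 (add F ¬S):
            T (¬R ∨ S): β-rule — branch into T ¬R  //  T S.
              branch 1.1.2.1 (add T ¬R):
                × closes — contains both R and ¬R.
              branch 1.1.2.2 (add T S):
                ○ open, literals {P=false, R=true, S=true}.
      branch 1.2 (add F ¬(R ∧ ¬S), F (¬R ∨ S)):
        F ¬(R ∧ ¬S): α-rule — add T R, T ¬S.
        F (¬R ∨ S): α-rule — add F ¬R, F S.
        ○ open, literals {P=false, R=true, S=false}.
  branch 2 (add F (¬(R ∧ ¬S) ↔ (¬R ∨ S)), T (R → P)):
    F (¬(R ∧ ¬S) ↔ (¬R ∨ S)): β-rule — branch into T ¬(R ∧ ¬S), F (¬R ∨ S)  //  F ¬(R ∧ ¬S), T (¬R ∨ S).
      branch 2.1 (add T ¬(R ∧ ¬S), F (¬R ∨ S)):
        F (¬R ∨ S): α-rule — add F ¬R, F S.
        T (R → P): β-rule — branch into F R  //  T P.
          branch 2.1.1 (add F R):
            × closes — contains both R and ¬R.
          branch 2.1.2 (add T P):
            T ¬(R ∧ ¬S): β-rule — branch into F R  //  F ¬S.
              branch 2.1.2.1 (add F R):
                × closes — contains both R and ¬R.
              branch 2.1.2.2 (add F ¬S):
                × closes — contains both S and ¬S.
      branch 2.2 (add F ¬(R ∧ ¬S), T (¬R ∨ S)):
        F ¬(R ∧ ¬S): α-rule — add T R, T ¬S.
        T (R → P): β-rule — branch into F R  //  T P.
          branch 2.2.1 (add F R):
            × closes — contains both R and ¬R.
          branch 2.2.2 (add T P):
            T (¬R ∨ S): β-rule — branch into T ¬R  //  T S.
              branch 2.2.2.1 (add T ¬R):
                × closes — contains both R and ¬R.
              branch 2.2.2.2 (add T S):
                × closes — contains both S and ¬S.
8 branches closed, 2 open.
An open branch gives a countermodel: P=false, R=true, S=true (unmentioned atoms arbitrary); under it the original formula is false.

Not valid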